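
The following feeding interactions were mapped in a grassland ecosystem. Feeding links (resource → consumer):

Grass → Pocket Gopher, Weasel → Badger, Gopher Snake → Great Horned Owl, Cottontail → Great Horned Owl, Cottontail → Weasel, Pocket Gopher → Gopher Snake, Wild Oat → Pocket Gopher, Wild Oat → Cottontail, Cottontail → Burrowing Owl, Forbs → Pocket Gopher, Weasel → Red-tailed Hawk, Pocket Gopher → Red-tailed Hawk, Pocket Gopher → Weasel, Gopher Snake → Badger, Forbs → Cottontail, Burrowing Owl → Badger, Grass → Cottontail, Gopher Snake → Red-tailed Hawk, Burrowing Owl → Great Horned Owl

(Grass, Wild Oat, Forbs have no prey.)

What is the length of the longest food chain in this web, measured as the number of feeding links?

3 links

One longest chain: Grass → Cottontail → Burrowing Owl → Badger.
It has 4 species and 3 links.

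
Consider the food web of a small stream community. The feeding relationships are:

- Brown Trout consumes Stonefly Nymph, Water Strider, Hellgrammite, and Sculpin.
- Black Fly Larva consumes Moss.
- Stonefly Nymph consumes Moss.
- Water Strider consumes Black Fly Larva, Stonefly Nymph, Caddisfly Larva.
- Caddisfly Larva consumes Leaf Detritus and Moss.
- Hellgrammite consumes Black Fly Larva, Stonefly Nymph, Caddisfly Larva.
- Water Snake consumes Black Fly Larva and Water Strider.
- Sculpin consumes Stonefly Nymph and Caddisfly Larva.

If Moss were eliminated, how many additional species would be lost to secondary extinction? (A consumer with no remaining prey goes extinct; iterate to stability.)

Remove Moss.
Round 1: Stonefly Nymph (all prey gone), Black Fly Larva (all prey gone) → extinct.
No further losses. Total secondary extinctions: 2.

2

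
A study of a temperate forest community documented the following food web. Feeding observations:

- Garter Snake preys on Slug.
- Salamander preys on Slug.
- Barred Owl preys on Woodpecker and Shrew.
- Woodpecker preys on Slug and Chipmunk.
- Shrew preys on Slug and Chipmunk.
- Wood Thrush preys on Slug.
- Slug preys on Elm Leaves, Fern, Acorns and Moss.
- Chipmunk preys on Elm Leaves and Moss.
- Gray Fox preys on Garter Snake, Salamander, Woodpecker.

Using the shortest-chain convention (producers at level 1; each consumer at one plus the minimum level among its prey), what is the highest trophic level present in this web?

4

Producers (level 1): Elm Leaves, Acorns, Fern, Moss.
Following each consumer down to its lowest-level prey: Elm Leaves → Slug → Salamander → Gray Fox (levels 1 through 4).
All prey of Gray Fox (Salamander 3, Woodpecker 3, Garter Snake 3) are at level 3 or above, so Gray Fox is at level 1 + 3 = 4.
Every consumer has at least one prey at level 3 or below, so none exceeds level 4.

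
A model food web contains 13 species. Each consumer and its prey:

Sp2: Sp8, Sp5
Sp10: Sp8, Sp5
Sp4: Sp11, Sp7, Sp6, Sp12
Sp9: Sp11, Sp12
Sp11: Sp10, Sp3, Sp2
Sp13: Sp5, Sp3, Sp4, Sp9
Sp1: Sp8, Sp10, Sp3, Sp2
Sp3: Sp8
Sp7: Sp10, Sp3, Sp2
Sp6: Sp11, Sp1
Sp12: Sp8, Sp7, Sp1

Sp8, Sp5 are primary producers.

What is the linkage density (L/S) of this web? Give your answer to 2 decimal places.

L/S = 2.31

There are L = 30 links among S = 13 species.
L/S = 30/13 = 2.3077 ≈ 2.31.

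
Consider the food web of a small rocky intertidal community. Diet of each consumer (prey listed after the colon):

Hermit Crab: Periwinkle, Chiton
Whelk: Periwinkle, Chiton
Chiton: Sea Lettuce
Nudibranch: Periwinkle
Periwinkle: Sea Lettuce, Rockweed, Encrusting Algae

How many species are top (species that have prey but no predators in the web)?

3

Top species (has prey, but nothing eats it): Whelk, Nudibranch, Hermit Crab.
Count: 3.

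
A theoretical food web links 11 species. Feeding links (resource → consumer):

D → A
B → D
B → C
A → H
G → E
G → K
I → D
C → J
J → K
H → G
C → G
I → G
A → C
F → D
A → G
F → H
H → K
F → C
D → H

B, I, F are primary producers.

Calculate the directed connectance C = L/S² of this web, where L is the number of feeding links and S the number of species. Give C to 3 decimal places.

C = 0.157

The web has S = 11 species and L = 19 feeding links.
C = L / S² = 19 / 121 = 0.1570 ≈ 0.157.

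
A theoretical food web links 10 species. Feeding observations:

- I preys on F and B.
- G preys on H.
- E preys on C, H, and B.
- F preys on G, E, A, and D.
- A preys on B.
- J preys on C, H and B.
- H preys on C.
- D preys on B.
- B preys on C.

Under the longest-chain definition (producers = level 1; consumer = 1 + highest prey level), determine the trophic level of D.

Trophic level 3

C is a producer → level 1.
B eats C → level 2.
D eats B → level 3.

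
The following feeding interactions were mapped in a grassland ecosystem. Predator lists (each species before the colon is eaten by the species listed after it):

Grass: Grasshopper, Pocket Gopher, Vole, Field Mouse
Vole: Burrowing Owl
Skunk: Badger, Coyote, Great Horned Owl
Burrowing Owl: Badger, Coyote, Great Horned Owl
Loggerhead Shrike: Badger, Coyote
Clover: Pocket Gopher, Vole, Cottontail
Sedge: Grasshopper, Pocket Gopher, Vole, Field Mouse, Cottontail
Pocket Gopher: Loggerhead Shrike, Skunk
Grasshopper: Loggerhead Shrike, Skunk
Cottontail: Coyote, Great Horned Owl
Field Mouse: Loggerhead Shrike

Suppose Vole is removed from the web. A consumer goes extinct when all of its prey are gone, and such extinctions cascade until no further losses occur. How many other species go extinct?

Remove Vole.
Round 1: Burrowing Owl (all prey gone) → extinct.
No further losses. Total secondary extinctions: 1.

1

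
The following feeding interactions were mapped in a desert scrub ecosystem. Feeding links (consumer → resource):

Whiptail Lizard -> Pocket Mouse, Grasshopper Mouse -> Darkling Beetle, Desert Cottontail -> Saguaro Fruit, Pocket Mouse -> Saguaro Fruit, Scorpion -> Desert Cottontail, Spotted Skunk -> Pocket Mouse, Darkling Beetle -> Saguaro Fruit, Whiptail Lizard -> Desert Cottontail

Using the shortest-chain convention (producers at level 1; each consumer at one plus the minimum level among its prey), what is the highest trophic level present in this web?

Producers (level 1): Saguaro Fruit.
Following each consumer down to its lowest-level prey: Saguaro Fruit → Desert Cottontail → Whiptail Lizard (levels 1 through 3).
All prey of Whiptail Lizard (Desert Cottontail 2, Pocket Mouse 2) are at level 2 or above, so Whiptail Lizard is at level 1 + 2 = 3.
Every consumer has at least one prey at level 2 or below, so none exceeds level 3.

3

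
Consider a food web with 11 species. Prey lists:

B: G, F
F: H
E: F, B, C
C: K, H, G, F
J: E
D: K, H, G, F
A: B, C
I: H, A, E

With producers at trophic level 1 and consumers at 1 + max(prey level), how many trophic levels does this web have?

Producers (level 1): K, H, G.
H → F → B → E → J gives J level 5.
No species has a prey at level 5, so no species reaches level 6.

5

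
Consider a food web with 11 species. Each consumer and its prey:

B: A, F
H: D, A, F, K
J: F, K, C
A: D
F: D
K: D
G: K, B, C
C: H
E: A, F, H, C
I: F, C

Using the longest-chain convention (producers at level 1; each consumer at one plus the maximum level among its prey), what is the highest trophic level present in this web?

5

Producers (level 1): D.
D → A → H → C → I gives I level 5.
No species has a prey at level 5, so no species reaches level 6.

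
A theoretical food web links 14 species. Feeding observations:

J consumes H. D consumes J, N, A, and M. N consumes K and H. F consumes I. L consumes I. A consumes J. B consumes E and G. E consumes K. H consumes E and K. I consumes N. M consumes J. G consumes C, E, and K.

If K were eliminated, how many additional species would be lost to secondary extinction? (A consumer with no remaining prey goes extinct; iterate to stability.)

Remove K.
Round 1: E (all prey gone) → extinct.
Round 2: H (all prey gone) → extinct.
Round 3: N (all prey gone), J (all prey gone) → extinct.
Round 4: A (all prey gone), M (all prey gone), I (all prey gone) → extinct.
Round 5: F (all prey gone), D (all prey gone), L (all prey gone) → extinct.
No further losses. Total secondary extinctions: 10.

10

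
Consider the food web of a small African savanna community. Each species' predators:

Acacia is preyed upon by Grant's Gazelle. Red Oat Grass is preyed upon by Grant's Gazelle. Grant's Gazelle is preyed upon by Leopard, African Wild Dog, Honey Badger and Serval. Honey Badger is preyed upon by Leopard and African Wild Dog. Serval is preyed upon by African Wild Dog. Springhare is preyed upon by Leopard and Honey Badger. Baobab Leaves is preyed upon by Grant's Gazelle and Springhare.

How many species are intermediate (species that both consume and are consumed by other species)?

Intermediate species (has both prey and predators): Grant's Gazelle, Springhare, Serval, Honey Badger.
Count: 4.

4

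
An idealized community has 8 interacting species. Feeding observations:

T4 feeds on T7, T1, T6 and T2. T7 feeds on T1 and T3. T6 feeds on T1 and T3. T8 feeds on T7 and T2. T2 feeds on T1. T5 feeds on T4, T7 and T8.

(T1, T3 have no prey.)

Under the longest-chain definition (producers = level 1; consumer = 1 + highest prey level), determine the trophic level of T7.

T1 is a producer → level 1.
T7 eats T1 (level 1); other prey at levels: T3 1 → level 2.

Trophic level 2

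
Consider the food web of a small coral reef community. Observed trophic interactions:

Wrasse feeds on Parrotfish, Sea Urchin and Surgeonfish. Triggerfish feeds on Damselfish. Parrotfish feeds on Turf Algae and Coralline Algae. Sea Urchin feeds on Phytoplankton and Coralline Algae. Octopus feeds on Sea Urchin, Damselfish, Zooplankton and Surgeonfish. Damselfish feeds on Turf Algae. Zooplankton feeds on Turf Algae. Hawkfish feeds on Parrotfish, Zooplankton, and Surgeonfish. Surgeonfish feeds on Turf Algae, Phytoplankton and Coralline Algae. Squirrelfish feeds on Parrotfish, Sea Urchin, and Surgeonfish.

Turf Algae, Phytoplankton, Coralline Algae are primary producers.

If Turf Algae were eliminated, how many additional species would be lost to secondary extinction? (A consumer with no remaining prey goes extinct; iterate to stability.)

Remove Turf Algae.
Round 1: Zooplankton (all prey gone), Damselfish (all prey gone) → extinct.
Round 2: Triggerfish (all prey gone) → extinct.
No further losses. Total secondary extinctions: 3.

3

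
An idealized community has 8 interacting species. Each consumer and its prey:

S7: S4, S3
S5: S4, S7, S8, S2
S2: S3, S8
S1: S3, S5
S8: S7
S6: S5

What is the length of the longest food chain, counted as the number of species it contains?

6 species

One longest chain: S4 → S7 → S8 → S2 → S5 → S1.
It has 6 species and 5 links.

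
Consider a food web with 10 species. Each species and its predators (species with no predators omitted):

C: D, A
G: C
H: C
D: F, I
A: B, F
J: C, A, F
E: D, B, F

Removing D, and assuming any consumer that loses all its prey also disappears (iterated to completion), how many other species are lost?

Remove D.
Round 1: I (all prey gone) → extinct.
No further losses. Total secondary extinctions: 1.

1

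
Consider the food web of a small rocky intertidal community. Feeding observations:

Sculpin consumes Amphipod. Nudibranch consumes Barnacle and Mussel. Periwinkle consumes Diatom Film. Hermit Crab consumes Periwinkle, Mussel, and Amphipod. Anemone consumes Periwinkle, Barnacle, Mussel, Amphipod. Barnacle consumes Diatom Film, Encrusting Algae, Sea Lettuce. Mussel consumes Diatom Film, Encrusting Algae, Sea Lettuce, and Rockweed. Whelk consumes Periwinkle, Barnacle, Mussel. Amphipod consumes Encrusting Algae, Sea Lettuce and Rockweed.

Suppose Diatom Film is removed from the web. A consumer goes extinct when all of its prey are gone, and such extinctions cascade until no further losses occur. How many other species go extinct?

Remove Diatom Film.
Round 1: Periwinkle (all prey gone) → extinct.
No further losses. Total secondary extinctions: 1.

1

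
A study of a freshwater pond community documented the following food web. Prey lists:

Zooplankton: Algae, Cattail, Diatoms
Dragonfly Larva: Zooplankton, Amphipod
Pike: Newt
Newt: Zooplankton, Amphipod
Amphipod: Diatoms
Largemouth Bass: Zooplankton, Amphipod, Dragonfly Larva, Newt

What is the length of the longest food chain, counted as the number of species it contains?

4 species

One longest chain: Algae → Zooplankton → Dragonfly Larva → Largemouth Bass.
It has 4 species and 3 links.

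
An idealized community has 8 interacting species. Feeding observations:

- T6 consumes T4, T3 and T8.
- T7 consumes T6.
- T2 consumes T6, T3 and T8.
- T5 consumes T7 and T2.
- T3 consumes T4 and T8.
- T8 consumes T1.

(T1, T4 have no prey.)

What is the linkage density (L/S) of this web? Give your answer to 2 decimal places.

L/S = 1.50

There are L = 12 links among S = 8 species.
L/S = 12/8 = 1.5000 ≈ 1.50.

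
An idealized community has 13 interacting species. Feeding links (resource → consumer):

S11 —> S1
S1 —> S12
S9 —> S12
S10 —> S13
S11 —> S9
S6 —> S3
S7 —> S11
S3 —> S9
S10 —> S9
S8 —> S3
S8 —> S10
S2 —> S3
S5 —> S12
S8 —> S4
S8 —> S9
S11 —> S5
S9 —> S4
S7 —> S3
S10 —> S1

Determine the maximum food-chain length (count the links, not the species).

3 links

One longest chain: S7 → S11 → S5 → S12.
It has 4 species and 3 links.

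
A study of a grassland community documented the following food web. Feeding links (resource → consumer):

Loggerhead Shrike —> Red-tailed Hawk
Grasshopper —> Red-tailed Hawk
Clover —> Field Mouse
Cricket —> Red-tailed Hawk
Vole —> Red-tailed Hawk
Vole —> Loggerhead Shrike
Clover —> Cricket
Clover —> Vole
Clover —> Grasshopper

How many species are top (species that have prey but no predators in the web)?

2

Top species (has prey, but nothing eats it): Field Mouse, Red-tailed Hawk.
Count: 2.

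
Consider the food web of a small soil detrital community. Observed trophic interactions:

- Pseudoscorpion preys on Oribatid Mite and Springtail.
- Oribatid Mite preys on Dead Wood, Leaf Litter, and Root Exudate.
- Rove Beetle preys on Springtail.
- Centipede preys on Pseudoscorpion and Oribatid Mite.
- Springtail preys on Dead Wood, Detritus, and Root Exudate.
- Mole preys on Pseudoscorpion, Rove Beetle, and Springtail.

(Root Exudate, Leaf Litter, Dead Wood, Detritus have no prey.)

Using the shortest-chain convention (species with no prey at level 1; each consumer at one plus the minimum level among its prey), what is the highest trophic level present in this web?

3

Basal resources (level 1): Root Exudate, Leaf Litter, Dead Wood, Detritus.
Following each consumer down to its lowest-level prey: Root Exudate → Springtail → Mole (levels 1 through 3).
All prey of Mole (Springtail 2, Rove Beetle 3, Pseudoscorpion 3) are at level 2 or above, so Mole is at level 1 + 2 = 3.
Every consumer has at least one prey at level 2 or below, so none exceeds level 3.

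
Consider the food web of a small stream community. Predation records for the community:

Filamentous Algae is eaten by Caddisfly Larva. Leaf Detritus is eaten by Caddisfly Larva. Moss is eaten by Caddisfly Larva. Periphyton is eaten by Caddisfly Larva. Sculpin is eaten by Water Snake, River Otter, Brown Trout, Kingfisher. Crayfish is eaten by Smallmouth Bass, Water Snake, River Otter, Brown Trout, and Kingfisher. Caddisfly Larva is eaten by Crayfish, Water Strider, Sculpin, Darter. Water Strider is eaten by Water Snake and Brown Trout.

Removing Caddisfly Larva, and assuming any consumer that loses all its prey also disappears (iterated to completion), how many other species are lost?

Remove Caddisfly Larva.
Round 1: Water Strider (all prey gone), Crayfish (all prey gone), Sculpin (all prey gone), Darter (all prey gone) → extinct.
Round 2: Smallmouth Bass (all prey gone), Kingfisher (all prey gone), Water Snake (all prey gone), Brown Trout (all prey gone), River Otter (all prey gone) → extinct.
No further losses. Total secondary extinctions: 9.

9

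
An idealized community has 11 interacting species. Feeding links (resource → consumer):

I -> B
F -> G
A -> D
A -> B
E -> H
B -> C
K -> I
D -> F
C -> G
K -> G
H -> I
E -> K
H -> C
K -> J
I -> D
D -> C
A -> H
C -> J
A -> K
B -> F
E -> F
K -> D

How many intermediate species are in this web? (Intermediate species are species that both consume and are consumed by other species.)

7

Intermediate species (has both prey and predators): H, K, I, D, B, C, F.
Count: 7.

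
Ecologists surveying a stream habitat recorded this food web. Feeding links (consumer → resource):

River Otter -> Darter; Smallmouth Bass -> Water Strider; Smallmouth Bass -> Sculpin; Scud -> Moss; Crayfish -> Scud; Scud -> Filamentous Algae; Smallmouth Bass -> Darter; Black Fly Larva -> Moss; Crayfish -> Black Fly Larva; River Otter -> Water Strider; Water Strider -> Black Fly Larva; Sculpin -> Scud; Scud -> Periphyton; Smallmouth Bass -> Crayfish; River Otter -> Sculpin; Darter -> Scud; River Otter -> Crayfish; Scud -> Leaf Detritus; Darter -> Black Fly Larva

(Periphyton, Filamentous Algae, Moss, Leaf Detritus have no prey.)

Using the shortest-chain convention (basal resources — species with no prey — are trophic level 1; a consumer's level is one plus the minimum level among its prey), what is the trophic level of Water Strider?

Moss has no prey (basal) → level 1.
Black Fly Larva eats Moss → level 2.
Water Strider eats Black Fly Larva → level 3.
No prey of Water Strider is below level 2, so 3 is the minimum.

Trophic level 3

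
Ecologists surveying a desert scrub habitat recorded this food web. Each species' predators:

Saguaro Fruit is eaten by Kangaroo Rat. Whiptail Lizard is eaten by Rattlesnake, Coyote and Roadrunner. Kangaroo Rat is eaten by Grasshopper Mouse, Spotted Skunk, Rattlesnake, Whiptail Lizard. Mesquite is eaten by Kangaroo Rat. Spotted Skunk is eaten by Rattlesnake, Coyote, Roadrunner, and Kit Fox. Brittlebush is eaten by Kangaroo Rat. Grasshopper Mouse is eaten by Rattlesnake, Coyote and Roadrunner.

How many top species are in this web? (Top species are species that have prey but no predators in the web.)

4

Top species (has prey, but nothing eats it): Coyote, Roadrunner, Rattlesnake, Kit Fox.
Count: 4.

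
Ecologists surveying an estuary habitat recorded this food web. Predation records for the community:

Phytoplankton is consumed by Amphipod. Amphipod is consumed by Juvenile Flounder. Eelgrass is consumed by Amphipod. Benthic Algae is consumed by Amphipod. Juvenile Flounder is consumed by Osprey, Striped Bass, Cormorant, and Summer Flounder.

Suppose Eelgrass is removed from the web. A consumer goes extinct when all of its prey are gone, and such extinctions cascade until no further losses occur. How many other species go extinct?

Remove Eelgrass.
Every predator of it retains at least one other prey: Amphipod still has Phytoplankton, Benthic Algae.
No consumer loses all prey, so no secondary extinctions occur.

0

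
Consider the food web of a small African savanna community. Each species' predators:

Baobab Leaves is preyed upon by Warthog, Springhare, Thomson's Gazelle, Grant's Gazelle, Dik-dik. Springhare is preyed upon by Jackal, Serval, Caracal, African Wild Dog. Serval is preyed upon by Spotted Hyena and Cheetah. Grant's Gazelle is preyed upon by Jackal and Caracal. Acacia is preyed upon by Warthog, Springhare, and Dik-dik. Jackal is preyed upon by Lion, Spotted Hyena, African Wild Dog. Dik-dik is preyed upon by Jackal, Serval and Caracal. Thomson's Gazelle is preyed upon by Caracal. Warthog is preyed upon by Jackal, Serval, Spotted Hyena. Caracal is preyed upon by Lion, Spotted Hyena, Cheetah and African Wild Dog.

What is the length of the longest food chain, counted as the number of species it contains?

One longest chain: Baobab Leaves → Thomson's Gazelle → Caracal → Lion.
It has 4 species and 3 links.

4 species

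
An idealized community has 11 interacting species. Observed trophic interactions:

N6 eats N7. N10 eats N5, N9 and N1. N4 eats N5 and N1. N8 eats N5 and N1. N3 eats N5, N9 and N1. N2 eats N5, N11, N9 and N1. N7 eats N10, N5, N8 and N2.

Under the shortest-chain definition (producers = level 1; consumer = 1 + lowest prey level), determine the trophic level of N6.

N5 is a producer → level 1.
N7 eats N5 → level 2.
N6 eats N7 → level 3.
No prey of N6 is below level 2, so 3 is the minimum.

Trophic level 3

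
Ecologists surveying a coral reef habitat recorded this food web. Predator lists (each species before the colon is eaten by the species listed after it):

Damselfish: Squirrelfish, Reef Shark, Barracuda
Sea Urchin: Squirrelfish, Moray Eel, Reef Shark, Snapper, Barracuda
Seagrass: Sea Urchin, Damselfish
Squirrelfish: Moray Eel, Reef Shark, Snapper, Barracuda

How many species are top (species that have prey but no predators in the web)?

4

Top species (has prey, but nothing eats it): Moray Eel, Reef Shark, Snapper, Barracuda.
Count: 4.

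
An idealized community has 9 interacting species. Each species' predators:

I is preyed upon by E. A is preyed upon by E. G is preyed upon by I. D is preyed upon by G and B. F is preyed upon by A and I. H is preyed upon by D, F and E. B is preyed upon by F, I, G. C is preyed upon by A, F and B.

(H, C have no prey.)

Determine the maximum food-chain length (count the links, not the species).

5 links

One longest chain: H → D → B → G → I → E.
It has 6 species and 5 links.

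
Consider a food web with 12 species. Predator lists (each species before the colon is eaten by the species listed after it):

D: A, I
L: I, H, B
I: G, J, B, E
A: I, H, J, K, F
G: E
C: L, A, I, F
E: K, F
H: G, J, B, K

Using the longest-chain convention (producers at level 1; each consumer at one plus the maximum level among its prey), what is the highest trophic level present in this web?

6

Producers (level 1): D, C.
C → L → I → G → E → F gives F level 6.
No species has a prey at level 6, so no species reaches level 7.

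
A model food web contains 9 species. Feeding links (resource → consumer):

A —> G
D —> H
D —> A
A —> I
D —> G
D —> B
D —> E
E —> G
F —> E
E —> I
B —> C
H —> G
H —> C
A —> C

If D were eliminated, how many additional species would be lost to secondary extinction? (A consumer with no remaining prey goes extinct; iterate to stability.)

4

Remove D.
Round 1: A (all prey gone), H (all prey gone), B (all prey gone) → extinct.
Round 2: C (all prey gone) → extinct.
No further losses. Total secondary extinctions: 4.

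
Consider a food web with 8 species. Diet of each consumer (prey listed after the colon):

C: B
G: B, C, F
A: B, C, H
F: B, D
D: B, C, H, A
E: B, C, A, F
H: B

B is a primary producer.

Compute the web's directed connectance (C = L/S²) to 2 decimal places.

The web has S = 8 species and L = 18 feeding links.
C = L / S² = 18 / 64 = 0.2812 ≈ 0.28.

C = 0.28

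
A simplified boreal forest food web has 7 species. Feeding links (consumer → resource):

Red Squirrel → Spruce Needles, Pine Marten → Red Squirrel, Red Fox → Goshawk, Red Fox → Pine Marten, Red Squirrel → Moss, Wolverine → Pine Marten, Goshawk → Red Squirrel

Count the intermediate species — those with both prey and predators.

Intermediate species (has both prey and predators): Red Squirrel, Pine Marten, Goshawk.
Count: 3.

3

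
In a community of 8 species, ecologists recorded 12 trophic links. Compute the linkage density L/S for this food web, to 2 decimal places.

L/S = 1.50

There are L = 12 links among S = 8 species.
L/S = 12/8 = 1.5000 ≈ 1.50.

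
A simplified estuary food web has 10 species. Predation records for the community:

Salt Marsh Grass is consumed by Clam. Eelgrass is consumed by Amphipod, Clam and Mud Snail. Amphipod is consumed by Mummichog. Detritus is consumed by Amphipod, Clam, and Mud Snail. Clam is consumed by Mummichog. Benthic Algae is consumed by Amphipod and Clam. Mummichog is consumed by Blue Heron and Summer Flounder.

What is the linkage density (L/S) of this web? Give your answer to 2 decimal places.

L/S = 1.30

There are L = 13 links among S = 10 species.
L/S = 13/10 = 1.3000 ≈ 1.30.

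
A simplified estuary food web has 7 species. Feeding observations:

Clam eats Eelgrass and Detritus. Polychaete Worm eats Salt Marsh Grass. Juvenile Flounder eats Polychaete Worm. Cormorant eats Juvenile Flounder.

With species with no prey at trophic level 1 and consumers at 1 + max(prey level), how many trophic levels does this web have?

Basal resources (level 1): Eelgrass, Detritus, Salt Marsh Grass.
Salt Marsh Grass → Polychaete Worm → Juvenile Flounder → Cormorant gives Cormorant level 4.
No species has a prey at level 4, so no species reaches level 5.

4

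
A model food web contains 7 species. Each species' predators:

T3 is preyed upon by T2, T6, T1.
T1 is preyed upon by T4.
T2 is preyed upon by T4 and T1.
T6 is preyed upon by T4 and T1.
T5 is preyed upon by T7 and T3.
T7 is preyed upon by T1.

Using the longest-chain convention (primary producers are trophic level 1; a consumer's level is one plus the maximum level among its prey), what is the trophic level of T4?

T5 is a producer → level 1.
T3 eats T5 → level 2.
T6 eats T3 → level 3.
T1 eats T6 (level 3); other prey at levels: T7 2, T3 2, T2 3 → level 4.
T4 eats T1 (level 4); other prey at levels: T6 3, T2 3 → level 5.

Trophic level 5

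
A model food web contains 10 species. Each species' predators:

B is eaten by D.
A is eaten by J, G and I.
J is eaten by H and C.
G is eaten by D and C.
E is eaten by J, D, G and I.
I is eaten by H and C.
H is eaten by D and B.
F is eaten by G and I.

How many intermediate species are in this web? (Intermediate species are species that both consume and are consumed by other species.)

5

Intermediate species (has both prey and predators): J, G, I, H, B.
Count: 5.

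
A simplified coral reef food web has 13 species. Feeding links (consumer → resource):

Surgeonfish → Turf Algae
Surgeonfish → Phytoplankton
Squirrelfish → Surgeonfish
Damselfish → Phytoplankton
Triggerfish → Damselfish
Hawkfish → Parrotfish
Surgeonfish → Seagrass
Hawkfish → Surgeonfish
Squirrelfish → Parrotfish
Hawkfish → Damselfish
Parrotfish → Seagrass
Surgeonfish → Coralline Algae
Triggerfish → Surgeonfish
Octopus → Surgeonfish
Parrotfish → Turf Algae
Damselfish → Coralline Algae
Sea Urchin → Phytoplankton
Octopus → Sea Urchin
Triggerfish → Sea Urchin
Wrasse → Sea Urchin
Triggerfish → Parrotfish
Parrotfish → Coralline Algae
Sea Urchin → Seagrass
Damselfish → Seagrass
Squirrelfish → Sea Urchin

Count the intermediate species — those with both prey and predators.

Intermediate species (has both prey and predators): Parrotfish, Surgeonfish, Sea Urchin, Damselfish.
Count: 4.

4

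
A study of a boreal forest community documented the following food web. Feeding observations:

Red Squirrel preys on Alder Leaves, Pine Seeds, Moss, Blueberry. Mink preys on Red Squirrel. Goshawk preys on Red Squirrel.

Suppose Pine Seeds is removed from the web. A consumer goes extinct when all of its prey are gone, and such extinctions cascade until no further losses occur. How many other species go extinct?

0

Remove Pine Seeds.
Every predator of it retains at least one other prey: Red Squirrel still has Moss, Alder Leaves, Blueberry.
No consumer loses all prey, so no secondary extinctions occur.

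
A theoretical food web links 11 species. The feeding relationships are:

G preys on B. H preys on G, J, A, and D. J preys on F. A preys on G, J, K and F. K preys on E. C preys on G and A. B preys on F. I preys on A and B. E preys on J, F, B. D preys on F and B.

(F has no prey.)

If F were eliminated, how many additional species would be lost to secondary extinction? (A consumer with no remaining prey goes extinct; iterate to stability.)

Remove F.
Round 1: B (all prey gone), J (all prey gone) → extinct.
Round 2: E (all prey gone), D (all prey gone), G (all prey gone) → extinct.
Round 3: K (all prey gone) → extinct.
Round 4: A (all prey gone) → extinct.
Round 5: I (all prey gone), H (all prey gone), C (all prey gone) → extinct.
No further losses. Total secondary extinctions: 10.

10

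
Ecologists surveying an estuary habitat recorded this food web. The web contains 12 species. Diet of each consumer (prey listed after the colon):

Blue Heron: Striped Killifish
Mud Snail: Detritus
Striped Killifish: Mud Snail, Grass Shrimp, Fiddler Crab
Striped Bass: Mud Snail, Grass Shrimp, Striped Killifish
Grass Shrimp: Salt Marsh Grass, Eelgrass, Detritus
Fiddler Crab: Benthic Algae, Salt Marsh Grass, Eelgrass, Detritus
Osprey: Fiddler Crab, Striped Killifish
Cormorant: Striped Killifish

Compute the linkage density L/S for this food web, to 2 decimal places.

There are L = 18 links among S = 12 species.
L/S = 18/12 = 1.5000 ≈ 1.50.

L/S = 1.50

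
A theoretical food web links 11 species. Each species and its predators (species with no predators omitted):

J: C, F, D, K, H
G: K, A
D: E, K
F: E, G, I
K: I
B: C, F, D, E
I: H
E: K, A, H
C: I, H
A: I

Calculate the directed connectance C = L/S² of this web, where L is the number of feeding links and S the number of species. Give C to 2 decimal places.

The web has S = 11 species and L = 24 feeding links.
C = L / S² = 24 / 121 = 0.1983 ≈ 0.20.

C = 0.20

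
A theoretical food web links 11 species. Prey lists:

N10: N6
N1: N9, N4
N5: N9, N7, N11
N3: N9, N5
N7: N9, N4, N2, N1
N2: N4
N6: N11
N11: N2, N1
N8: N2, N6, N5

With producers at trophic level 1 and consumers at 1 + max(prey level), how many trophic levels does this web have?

Producers (level 1): N9, N4.
N4 → N2 → N11 → N6 → N8 gives N8 level 5.
No species has a prey at level 5, so no species reaches level 6.

5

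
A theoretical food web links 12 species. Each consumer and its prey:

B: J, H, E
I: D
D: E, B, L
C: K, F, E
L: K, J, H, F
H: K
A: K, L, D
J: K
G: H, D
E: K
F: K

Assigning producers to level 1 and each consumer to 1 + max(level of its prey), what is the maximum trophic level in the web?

Producers (level 1): K.
K → J → B → D → G gives G level 5.
No species has a prey at level 5, so no species reaches level 6.

5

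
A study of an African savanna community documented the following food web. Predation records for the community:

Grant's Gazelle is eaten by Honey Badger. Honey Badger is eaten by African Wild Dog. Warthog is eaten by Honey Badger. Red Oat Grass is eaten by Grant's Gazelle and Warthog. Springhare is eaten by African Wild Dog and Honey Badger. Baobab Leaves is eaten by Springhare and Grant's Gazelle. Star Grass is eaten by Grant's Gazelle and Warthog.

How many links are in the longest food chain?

One longest chain: Star Grass → Warthog → Honey Badger → African Wild Dog.
It has 4 species and 3 links.

3 links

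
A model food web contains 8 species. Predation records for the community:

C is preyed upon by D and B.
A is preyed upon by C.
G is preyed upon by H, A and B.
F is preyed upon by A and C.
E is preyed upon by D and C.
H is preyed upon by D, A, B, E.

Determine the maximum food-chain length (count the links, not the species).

One longest chain: G → H → A → C → B.
It has 5 species and 4 links.

4 links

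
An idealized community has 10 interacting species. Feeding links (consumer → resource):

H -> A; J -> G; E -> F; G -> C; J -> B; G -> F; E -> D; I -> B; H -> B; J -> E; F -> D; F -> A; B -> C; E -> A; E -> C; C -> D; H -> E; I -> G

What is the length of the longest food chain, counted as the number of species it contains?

One longest chain: D → C → G → I.
It has 4 species and 3 links.

4 species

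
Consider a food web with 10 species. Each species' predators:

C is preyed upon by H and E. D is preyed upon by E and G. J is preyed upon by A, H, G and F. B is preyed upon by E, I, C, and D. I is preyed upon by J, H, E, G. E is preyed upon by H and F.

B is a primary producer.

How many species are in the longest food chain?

4 species

One longest chain: B → I → J → A.
It has 4 species and 3 links.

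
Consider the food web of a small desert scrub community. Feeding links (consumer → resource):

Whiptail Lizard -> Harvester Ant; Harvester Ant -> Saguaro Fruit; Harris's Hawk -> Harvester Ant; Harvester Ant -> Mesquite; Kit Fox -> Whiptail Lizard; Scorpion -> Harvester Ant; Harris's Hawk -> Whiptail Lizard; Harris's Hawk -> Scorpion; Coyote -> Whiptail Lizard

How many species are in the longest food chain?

4 species

One longest chain: Mesquite → Harvester Ant → Whiptail Lizard → Harris's Hawk.
It has 4 species and 3 links.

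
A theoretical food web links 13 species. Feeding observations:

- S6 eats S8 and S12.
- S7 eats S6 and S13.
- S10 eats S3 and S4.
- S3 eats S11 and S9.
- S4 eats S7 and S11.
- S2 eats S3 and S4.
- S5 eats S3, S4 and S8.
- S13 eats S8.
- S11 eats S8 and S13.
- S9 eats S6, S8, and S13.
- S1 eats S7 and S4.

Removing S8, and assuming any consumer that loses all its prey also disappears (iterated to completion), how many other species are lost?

2

Remove S8.
Round 1: S13 (all prey gone) → extinct.
Round 2: S11 (all prey gone) → extinct.
No further losses. Total secondary extinctions: 2.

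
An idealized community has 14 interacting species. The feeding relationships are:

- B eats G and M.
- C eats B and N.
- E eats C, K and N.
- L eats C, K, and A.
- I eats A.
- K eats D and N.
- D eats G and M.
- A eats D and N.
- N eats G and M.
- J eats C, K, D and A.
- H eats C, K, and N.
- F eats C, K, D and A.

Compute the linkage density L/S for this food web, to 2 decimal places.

L/S = 2.14

There are L = 30 links among S = 14 species.
L/S = 30/14 = 2.1429 ≈ 2.14.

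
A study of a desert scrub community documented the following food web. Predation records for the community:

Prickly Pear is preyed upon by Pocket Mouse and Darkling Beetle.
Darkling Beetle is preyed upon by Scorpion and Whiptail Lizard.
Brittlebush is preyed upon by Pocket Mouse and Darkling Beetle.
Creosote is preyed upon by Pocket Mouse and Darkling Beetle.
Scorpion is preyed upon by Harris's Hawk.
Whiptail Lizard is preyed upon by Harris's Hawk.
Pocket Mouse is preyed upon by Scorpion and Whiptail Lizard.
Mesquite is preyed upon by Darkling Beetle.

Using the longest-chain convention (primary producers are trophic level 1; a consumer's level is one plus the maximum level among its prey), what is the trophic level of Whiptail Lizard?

Trophic level 3

Creosote is a producer → level 1.
Darkling Beetle eats Creosote (level 1); other prey at levels: Mesquite 1, Prickly Pear 1, Brittlebush 1 → level 2.
Whiptail Lizard eats Darkling Beetle (level 2); other prey at levels: Pocket Mouse 2 → level 3.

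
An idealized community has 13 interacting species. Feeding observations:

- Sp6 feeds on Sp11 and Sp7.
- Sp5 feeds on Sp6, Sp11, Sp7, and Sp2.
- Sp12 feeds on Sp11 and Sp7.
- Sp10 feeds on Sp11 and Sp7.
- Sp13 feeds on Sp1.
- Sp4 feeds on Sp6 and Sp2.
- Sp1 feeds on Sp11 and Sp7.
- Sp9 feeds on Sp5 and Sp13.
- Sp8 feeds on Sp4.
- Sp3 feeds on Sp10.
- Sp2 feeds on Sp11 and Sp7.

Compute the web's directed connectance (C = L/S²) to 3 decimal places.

C = 0.124

The web has S = 13 species and L = 21 feeding links.
C = L / S² = 21 / 169 = 0.1243 ≈ 0.124.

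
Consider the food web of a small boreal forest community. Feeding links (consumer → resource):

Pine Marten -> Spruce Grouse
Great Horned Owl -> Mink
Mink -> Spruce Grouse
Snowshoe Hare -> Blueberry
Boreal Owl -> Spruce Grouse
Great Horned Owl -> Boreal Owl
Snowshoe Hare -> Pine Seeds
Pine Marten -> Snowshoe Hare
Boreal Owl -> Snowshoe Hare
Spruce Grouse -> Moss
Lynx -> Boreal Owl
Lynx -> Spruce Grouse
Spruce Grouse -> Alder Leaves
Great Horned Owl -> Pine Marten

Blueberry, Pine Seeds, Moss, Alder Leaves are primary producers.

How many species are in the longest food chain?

One longest chain: Blueberry → Snowshoe Hare → Pine Marten → Great Horned Owl.
It has 4 species and 3 links.

4 species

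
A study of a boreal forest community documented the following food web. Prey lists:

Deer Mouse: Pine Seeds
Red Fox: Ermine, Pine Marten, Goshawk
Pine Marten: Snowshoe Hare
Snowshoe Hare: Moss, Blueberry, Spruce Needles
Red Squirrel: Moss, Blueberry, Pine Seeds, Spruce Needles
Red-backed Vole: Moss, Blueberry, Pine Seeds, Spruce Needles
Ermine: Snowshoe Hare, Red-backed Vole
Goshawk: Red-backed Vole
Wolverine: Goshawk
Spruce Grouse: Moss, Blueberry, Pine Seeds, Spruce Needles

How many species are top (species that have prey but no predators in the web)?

5

Top species (has prey, but nothing eats it): Red Squirrel, Deer Mouse, Spruce Grouse, Red Fox, Wolverine.
Count: 5.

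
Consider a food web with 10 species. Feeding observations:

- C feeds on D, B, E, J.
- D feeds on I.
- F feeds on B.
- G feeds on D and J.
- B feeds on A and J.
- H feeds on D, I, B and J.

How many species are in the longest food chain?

3 species

One longest chain: A → B → H.
It has 3 species and 2 links.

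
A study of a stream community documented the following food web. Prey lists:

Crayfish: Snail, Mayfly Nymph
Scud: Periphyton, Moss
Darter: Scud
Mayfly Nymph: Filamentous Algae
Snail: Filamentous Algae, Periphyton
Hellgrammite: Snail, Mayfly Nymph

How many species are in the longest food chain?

3 species

One longest chain: Filamentous Algae → Snail → Crayfish.
It has 3 species and 2 links.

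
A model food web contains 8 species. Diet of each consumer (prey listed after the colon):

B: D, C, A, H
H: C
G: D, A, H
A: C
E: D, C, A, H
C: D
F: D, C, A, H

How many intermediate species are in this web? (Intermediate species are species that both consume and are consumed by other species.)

Intermediate species (has both prey and predators): C, A, H.
Count: 3.

3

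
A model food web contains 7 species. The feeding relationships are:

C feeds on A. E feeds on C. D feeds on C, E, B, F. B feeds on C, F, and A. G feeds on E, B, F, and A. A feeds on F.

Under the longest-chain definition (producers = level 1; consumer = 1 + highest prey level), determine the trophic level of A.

Trophic level 2

F is a producer → level 1.
A eats F → level 2.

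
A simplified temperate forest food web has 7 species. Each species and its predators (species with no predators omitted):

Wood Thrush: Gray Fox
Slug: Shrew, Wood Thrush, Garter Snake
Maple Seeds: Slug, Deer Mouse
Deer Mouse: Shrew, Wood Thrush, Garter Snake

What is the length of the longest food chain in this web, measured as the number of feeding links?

3 links

One longest chain: Maple Seeds → Slug → Wood Thrush → Gray Fox.
It has 4 species and 3 links.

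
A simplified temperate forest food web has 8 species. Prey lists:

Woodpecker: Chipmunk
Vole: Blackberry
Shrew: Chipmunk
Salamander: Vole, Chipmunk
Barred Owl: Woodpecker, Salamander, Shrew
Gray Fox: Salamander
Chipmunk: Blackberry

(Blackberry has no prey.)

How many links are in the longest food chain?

3 links

One longest chain: Blackberry → Vole → Salamander → Gray Fox.
It has 4 species and 3 links.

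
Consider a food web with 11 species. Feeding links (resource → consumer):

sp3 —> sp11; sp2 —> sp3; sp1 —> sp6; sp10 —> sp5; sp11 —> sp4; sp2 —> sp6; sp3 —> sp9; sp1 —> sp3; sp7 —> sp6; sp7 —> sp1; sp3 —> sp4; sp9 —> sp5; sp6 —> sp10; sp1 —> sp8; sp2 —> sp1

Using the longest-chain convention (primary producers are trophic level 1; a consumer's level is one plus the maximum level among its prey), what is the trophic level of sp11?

sp7 is a producer → level 1.
sp1 eats sp7 (level 1); other prey at levels: sp2 1 → level 2.
sp3 eats sp1 (level 2); other prey at levels: sp2 1 → level 3.
sp11 eats sp3 → level 4.

Trophic level 4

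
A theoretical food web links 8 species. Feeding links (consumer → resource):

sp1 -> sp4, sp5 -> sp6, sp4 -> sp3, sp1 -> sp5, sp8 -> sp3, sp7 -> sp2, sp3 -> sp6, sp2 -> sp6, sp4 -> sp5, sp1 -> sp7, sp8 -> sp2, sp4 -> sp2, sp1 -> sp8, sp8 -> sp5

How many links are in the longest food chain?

One longest chain: sp6 → sp3 → sp8 → sp1.
It has 4 species and 3 links.

3 links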